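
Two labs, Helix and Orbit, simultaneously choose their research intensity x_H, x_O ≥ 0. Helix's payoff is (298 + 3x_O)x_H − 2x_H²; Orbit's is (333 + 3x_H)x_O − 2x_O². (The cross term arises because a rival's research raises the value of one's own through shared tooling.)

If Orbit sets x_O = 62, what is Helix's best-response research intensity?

121

Expanding Helix's payoff: 298x_H + 3x_Ox_H − 2x_H².
∂π/∂x_H = 298 + 3x_O − 4x_H = 0, so x_H = 74.5 + 0.75x_O.
At x_O = 62: x_H = 74.5 + 0.75·62 = 121.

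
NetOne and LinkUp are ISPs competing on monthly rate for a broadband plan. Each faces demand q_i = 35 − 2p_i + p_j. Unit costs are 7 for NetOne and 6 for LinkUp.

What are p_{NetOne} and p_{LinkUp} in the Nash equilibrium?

16.2, 15.8

NetOne's profit: π = (p_{NetOne} − 7)(35 − 2p_{NetOne} + p_{LinkUp}).
∂π/∂p_{NetOne} = 49 − 4p_{NetOne} + p_{LinkUp} = 0 ⇒ p_{NetOne} = 12.25 + 0.25p_{LinkUp}.
Similarly p_{LinkUp} = 11.75 + 0.25p_{NetOne}.
Substituting the second reaction function into the first: p_{NetOne} = 12.25 + 0.25(11.75 + 0.25p_{NetOne}), which gives 0.9375p_{NetOne} = 15.1875 ⇒ p_{NetOne} = 16.2.
Then p_{LinkUp} = 11.75 + 0.25·16.2 = 15.8.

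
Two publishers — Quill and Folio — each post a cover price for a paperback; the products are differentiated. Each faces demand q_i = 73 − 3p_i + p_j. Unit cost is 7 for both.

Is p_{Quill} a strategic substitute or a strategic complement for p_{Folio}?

strategic complements

Quill's profit: π = (p_{Quill} − 7)(73 − 3p_{Quill} + p_{Folio}).
∂π/∂p_{Quill} = 94 − 6p_{Quill} + p_{Folio} = 0 ⇒ p_{Quill} = 47/3 + (1/6)p_{Folio}.
The best-response slope dp_{Quill}/dp_{Folio} = 1/6 > 0: the reaction function is upward-sloping, so the choices are strategic complements.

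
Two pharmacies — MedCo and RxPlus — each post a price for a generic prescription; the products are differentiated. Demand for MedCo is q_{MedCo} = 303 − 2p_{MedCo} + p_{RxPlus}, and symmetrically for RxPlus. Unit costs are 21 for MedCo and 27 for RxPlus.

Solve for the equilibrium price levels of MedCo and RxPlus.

MedCo's profit: π = (p_{MedCo} − 21)(303 − 2p_{MedCo} + p_{RxPlus}).
∂π/∂p_{MedCo} = 345 − 4p_{MedCo} + p_{RxPlus} = 0 ⇒ p_{MedCo} = 86.25 + 0.25p_{RxPlus}.
Similarly p_{RxPlus} = 89.25 + 0.25p_{MedCo}.
Solving the two reaction functions simultaneously: (1 − (0.25)(0.25))p_{MedCo} = 86.25 + 0.25·89.25, so 0.9375p_{MedCo} = 108.5625 and p_{MedCo} = 115.8.
Then p_{RxPlus} = 89.25 + 0.25·115.8 = 118.2.

115.8, 118.2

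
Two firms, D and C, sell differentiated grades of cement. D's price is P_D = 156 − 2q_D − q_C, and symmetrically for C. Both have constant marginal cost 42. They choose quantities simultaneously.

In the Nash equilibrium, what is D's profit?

Firm D's profit: π = q_D(156 − 2q_D − q_C) − 42q_D.
∂π/∂q_D = 114 − 4q_D − q_C = 0 ⇒ q_D = 28.5 − 0.25q_C.
By symmetry q_C = q_D; substituting into the reaction function, 1.25q_D = 28.5 and q_D = 22.8.
P_D = 156 − 2·22.8 − 22.8 = 87.6.
Profit = (87.6 − 42)·22.8 = 1039.68.

1039.68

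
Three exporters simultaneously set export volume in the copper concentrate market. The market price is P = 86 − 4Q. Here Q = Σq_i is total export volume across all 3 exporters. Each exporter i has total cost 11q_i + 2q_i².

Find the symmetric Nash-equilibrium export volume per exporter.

A representative exporter's profit is π_i = q_i(86 − 4Q) − 11q_i − 2q_i², with Q = q_i + Σ_{j≠i} q_j.
First-order condition: 75 − 12q_i − 4Σ_{j≠i} q_j = 0.
In a symmetric equilibrium every exporter chooses the same q, so Σ_{j≠i} q_j = 2q. The condition becomes 75 − 20q = 0, giving q = 75/20 = 3.75.

3.75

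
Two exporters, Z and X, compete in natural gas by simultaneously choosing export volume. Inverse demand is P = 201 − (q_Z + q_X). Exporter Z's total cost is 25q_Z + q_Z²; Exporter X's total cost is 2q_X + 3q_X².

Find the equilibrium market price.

142

Exporter Z's profit: π = q_Z(201 − (q_Z + q_X)) − 25q_Z − q_Z².
∂π/∂q_Z = 176 − 4q_Z − q_X = 0, so q_Z = 44 − 0.25q_X.
For X: ∂π/∂q_X = 199 − 8q_X − q_Z = 0 ⇒ q_X = 24.875 − 0.125q_Z.
Plugging q_X into Z's best response: q_Z = 44 − 0.25(24.875 − 0.125q_Z) ⇒ (31/32)q_Z = 1209/32, so q_Z = 39.
Then q_X = 24.875 − 0.125·39 = 20.
Equilibrium price: P = 201 − 59 = 142.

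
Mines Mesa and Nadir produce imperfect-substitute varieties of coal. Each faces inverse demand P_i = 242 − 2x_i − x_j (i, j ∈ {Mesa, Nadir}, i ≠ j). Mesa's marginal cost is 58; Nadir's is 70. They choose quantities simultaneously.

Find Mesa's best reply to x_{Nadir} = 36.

37

Mine Mesa's profit: π = x_{Mesa}(242 − 2x_{Mesa} − x_{Nadir}) − 58x_{Mesa}.
∂π/∂x_{Mesa} = 184 − 4x_{Mesa} − x_{Nadir} = 0 ⇒ x_{Mesa} = 46 − 0.25x_{Nadir}.
At x_{Nadir} = 36: x_{Mesa} = 46 − 0.25·36 = 37.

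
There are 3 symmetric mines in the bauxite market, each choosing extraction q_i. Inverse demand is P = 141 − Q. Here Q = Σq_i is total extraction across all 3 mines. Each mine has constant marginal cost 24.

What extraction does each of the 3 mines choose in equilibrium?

A representative mine's profit is π_i = q_i(141 − Q) − 24q_i, with Q = q_i + Σ_{j≠i} q_j.
First-order condition: 117 − 2q_i − Σ_{j≠i} q_j = 0.
Imposing symmetry (q_j = q for all j) turns Σ_{j≠i} q_j into 2q, so 117 = 4q and q = 29.25.

29.25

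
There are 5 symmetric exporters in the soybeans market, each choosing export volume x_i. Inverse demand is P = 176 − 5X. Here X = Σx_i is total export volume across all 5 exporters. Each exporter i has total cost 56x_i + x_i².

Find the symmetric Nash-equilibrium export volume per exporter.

A representative exporter's profit is π_i = x_i(176 − 5X) − 56x_i − x_i², with X = x_i + Σ_{j≠i} x_j.
First-order condition: 120 − 12x_i − 5Σ_{j≠i} x_j = 0.
With identical exporters, set every x_j = x: then 120 − 12x − 20x = 0, i.e. x = 120/32 = 3.75.

3.75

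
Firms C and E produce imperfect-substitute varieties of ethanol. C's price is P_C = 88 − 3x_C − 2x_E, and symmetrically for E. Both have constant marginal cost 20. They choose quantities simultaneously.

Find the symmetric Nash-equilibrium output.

8.5

Firm C's profit: π = x_C(88 − 3x_C − 2x_E) − 20x_C.
∂π/∂x_C = 68 − 6x_C − 2x_E = 0 ⇒ x_C = 34/3 − (1/3)x_E.
The game is symmetric, so in equilibrium x_E = x_C: the reaction function gives (4/3)x_C = 34/3, hence x_C = 8.5.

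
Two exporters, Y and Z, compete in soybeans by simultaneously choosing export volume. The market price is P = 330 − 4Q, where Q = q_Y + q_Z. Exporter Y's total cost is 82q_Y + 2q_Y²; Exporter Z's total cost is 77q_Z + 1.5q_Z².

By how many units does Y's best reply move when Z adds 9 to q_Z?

Exporter Y's profit: π = q_Y(330 − 4(q_Y + q_Z)) − 82q_Y − 2q_Y².
∂π/∂q_Y = 248 − 12q_Y − 4q_Z = 0, so q_Y = 62/3 − (1/3)q_Z.
The reaction-function slope is −1/3, so a 9-unit rise in q_Z moves q_Y by −1/3 × 9 = −3. Y's best response falls — the actions are strategic substitutes.

-3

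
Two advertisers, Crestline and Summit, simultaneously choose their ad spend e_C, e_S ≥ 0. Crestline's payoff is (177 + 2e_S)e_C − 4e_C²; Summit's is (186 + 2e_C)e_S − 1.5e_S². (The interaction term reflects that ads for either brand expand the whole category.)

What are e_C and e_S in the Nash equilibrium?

45.15, 92.1

Expanding Crestline's payoff: 177e_C + 2e_Se_C − 4e_C².
∂π/∂e_C = 177 + 2e_S − 8e_C = 0, so e_C = 22.125 + 0.25e_S.
Likewise for Summit: e_S = 62 + (2/3)e_C.
Solving the two reaction functions simultaneously: (1 − (0.25)(2/3))e_C = 22.125 + 0.25·62, so (5/6)e_C = 37.625 and e_C = 45.15.
Then e_S = 62 + (2/3)·45.15 = 92.1.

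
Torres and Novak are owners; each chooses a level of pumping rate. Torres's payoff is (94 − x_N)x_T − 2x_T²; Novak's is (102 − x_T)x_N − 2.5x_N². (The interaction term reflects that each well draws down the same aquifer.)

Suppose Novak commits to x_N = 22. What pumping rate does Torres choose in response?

18

Expanding Torres's payoff: 94x_T − x_Nx_T − 2x_T².
∂π/∂x_T = 94 − x_N − 4x_T = 0, so x_T = 23.5 − 0.25x_N.
At x_N = 22: x_T = 23.5 − 0.25·22 = 18.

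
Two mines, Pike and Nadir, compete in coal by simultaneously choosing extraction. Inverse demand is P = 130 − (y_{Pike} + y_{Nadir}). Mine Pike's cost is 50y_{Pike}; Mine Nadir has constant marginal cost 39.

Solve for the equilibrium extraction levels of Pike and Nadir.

Mine Pike's profit: π = y_{Pike}(130 − (y_{Pike} + y_{Nadir})) − 50y_{Pike}.
∂π/∂y_{Pike} = 80 − 2y_{Pike} − y_{Nadir} = 0, so y_{Pike} = 40 − 0.5y_{Nadir}.
By the same steps for Nadir: y_{Nadir} = 45.5 − 0.5y_{Pike}.
Plugging y_{Nadir} into Pike's best response: y_{Pike} = 40 − 0.5(45.5 − 0.5y_{Pike}) ⇒ 0.75y_{Pike} = 17.25, so y_{Pike} = 23.
Then y_{Nadir} = 45.5 − 0.5·23 = 34.

23, 34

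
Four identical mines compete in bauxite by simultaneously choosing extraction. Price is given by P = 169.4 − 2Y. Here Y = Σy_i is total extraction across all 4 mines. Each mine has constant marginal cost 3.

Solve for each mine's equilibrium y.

16.64

A representative mine's profit is π_i = y_i(169.4 − 2Y) − 3y_i, with Y = y_i + Σ_{j≠i} y_j.
First-order condition: 166.4 − 4y_i − 2Σ_{j≠i} y_j = 0.
Imposing symmetry (y_j = y for all j) turns Σ_{j≠i} y_j into 3y, so 166.4 = 10y and y = 16.64.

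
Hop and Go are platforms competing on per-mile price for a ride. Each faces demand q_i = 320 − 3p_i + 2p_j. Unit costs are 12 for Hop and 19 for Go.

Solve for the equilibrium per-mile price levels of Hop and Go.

90.3125, 92.9375

Hop's profit: π = (p_{Hop} − 12)(320 − 3p_{Hop} + 2p_{Go}).
∂π/∂p_{Hop} = 356 − 6p_{Hop} + 2p_{Go} = 0 ⇒ p_{Hop} = 178/3 + (1/3)p_{Go}.
Similarly p_{Go} = 377/6 + (1/3)p_{Hop}.
Substituting the second reaction function into the first: p_{Hop} = 178/3 + (1/3)(377/6 + (1/3)p_{Hop}), which gives (8/9)p_{Hop} = 1445/18 ⇒ p_{Hop} = 90.3125.
Then p_{Go} = 377/6 + (1/3)·90.3125 = 92.9375.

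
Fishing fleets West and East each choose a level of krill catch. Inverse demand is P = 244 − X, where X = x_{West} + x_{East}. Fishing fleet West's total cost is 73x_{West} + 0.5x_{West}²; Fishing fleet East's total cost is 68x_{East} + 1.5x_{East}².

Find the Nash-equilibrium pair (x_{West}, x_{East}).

Fishing fleet West's profit: π = x_{West}(244 − (x_{West} + x_{East})) − 73x_{West} − 0.5x_{West}².
∂π/∂x_{West} = 171 − 3x_{West} − x_{East} = 0, so x_{West} = 57 − (1/3)x_{East}.
For East: ∂π/∂x_{East} = 176 − 5x_{East} − x_{West} = 0 ⇒ x_{East} = 35.2 − 0.2x_{West}.
Plugging x_{East} into West's best response: x_{West} = 57 − (1/3)(35.2 − 0.2x_{West}) ⇒ (14/15)x_{West} = 679/15, so x_{West} = 48.5.
Then x_{East} = 35.2 − 0.2·48.5 = 25.5.

48.5, 25.5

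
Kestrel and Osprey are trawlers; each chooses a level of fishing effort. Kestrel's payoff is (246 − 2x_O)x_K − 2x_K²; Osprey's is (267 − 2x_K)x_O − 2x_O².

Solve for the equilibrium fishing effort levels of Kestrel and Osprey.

37.5, 48

Expanding Kestrel's payoff: 246x_K − 2x_Ox_K − 2x_K².
∂π/∂x_K = 246 − 2x_O − 4x_K = 0, so x_K = 61.5 − 0.5x_O.
Likewise for Osprey: x_O = 66.75 − 0.5x_K.
Plugging x_O into Kestrel's best response: x_K = 61.5 − 0.5(66.75 − 0.5x_K) ⇒ 0.75x_K = 28.125, so x_K = 37.5.
Then x_O = 66.75 − 0.5·37.5 = 48.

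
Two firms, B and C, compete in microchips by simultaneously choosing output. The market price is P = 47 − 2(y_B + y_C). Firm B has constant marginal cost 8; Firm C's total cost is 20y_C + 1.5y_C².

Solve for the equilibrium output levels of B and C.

9.125, 1.25

Firm B's profit: π = y_B(47 − 2(y_B + y_C)) − 8y_B.
∂π/∂y_B = 39 − 4y_B − 2y_C = 0, so y_B = 9.75 − 0.5y_C.
For C: ∂π/∂y_C = 27 − 7y_C − 2y_B = 0 ⇒ y_C = 27/7 − (2/7)y_B.
Solving the two reaction functions simultaneously: (1 − (−0.5)(−2/7))y_B = 9.75 − 0.5·(27/7), so (6/7)y_B = 219/28 and y_B = 9.125.
Then y_C = 27/7 − (2/7)·9.125 = 1.25.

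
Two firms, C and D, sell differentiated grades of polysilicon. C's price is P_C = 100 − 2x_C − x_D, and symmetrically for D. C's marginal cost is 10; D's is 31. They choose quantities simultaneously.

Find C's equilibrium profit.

Firm C's profit: π = x_C(100 − 2x_C − x_D) − 10x_C.
∂π/∂x_C = 90 − 4x_C − x_D = 0 ⇒ x_C = 22.5 − 0.25x_D.
Similarly x_D = 17.25 − 0.25x_C.
Solving the two reaction functions simultaneously: (1 − (−0.25)(−0.25))x_C = 22.5 − 0.25·17.25, so 0.9375x_C = 18.1875 and x_C = 19.4.
Then x_D = 17.25 − 0.25·19.4 = 12.4.
P_C = 100 − 2·19.4 − 12.4 = 48.8.
Profit = (48.8 − 10)·19.4 = 752.72.

752.72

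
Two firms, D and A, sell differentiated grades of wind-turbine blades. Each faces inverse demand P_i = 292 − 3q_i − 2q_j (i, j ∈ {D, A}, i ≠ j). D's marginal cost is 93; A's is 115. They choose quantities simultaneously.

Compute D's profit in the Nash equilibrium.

Firm D's profit: π = q_D(292 − 3q_D − 2q_A) − 93q_D.
∂π/∂q_D = 199 − 6q_D − 2q_A = 0 ⇒ q_D = 199/6 − (1/3)q_A.
Similarly q_A = 29.5 − (1/3)q_D.
Plugging q_A into D's best response: q_D = 199/6 − (1/3)(29.5 − (1/3)q_D) ⇒ (8/9)q_D = 70/3, so q_D = 26.25.
Then q_A = 29.5 − (1/3)·26.25 = 20.75.
P_D = 292 − 3·26.25 − 2·20.75 = 171.75.
Profit = (171.75 − 93)·26.25 = 2067.1875.

2067.1875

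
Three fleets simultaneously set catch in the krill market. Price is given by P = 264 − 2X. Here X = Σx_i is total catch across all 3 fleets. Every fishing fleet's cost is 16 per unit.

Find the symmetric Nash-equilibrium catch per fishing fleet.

31

A representative fishing fleet's profit is π_i = x_i(264 − 2X) − 16x_i, with X = x_i + Σ_{j≠i} x_j.
First-order condition: 248 − 4x_i − 2Σ_{j≠i} x_j = 0.
In a symmetric equilibrium every fishing fleet chooses the same x, so Σ_{j≠i} x_j = 2x. The condition becomes 248 − 8x = 0, giving x = 248/8 = 31.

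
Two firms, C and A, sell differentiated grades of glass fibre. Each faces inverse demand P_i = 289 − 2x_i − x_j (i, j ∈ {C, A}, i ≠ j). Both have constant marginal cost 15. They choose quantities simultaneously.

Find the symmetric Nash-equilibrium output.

Firm C's profit: π = x_C(289 − 2x_C − x_A) − 15x_C.
∂π/∂x_C = 274 − 4x_C − x_A = 0 ⇒ x_C = 68.5 − 0.25x_A.
By symmetry x_A = x_C; substituting into the reaction function, 1.25x_C = 68.5 and x_C = 54.8.

54.8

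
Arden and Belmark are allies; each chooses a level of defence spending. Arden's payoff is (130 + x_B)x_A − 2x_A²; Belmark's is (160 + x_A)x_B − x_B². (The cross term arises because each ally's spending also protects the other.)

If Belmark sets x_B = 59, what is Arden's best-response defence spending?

47.25

Expanding Arden's payoff: 130x_A + x_Bx_A − 2x_A².
∂π/∂x_A = 130 + x_B − 4x_A = 0, so x_A = 32.5 + 0.25x_B.
At x_B = 59: x_A = 32.5 + 0.25·59 = 47.25.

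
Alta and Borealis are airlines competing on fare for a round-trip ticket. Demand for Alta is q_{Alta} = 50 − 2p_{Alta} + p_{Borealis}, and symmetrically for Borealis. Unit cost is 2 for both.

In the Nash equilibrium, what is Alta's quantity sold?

32

Alta's profit: π = (p_{Alta} − 2)(50 − 2p_{Alta} + p_{Borealis}).
∂π/∂p_{Alta} = 54 − 4p_{Alta} + p_{Borealis} = 0 ⇒ p_{Alta} = 13.5 + 0.25p_{Borealis}.
The game is symmetric, so in equilibrium p_{Borealis} = p_{Alta}: the reaction function gives 0.75p_{Alta} = 13.5, hence p_{Alta} = 18.
q_{Alta} = 50 − 2·18 + 18 = 32.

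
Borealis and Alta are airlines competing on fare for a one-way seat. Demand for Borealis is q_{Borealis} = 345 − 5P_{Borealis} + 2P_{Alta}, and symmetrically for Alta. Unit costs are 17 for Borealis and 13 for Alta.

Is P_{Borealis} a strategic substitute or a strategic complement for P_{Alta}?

strategic complements

Borealis's profit: π = (P_{Borealis} − 17)(345 − 5P_{Borealis} + 2P_{Alta}).
∂π/∂P_{Borealis} = 430 − 10P_{Borealis} + 2P_{Alta} = 0 ⇒ P_{Borealis} = 43 + 0.2P_{Alta}.
The best-response slope dP_{Borealis}/dP_{Alta} = 0.2 > 0: the reaction function is upward-sloping, so the choices are strategic complements.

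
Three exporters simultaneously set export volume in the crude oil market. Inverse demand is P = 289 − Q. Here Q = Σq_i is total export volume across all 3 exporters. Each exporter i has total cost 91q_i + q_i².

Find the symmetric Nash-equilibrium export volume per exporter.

A representative exporter's profit is π_i = q_i(289 − Q) − 91q_i − q_i², with Q = q_i + Σ_{j≠i} q_j.
First-order condition: 198 − 4q_i − Σ_{j≠i} q_j = 0.
Imposing symmetry (q_j = q for all j) turns Σ_{j≠i} q_j into 2q, so 198 = 6q and q = 33.

33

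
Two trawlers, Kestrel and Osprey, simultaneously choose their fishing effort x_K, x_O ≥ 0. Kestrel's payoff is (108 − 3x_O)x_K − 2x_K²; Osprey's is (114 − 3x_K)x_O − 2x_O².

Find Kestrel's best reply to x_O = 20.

12

Expanding Kestrel's payoff: 108x_K − 3x_Ox_K − 2x_K².
∂π/∂x_K = 108 − 3x_O − 4x_K = 0, so x_K = 27 − 0.75x_O.
At x_O = 20: x_K = 27 − 0.75·20 = 12.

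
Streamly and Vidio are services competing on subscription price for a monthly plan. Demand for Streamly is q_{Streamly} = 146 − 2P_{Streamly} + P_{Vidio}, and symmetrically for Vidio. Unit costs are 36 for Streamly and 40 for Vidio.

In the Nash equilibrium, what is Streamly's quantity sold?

Streamly's profit: π = (P_{Streamly} − 36)(146 − 2P_{Streamly} + P_{Vidio}).
∂π/∂P_{Streamly} = 218 − 4P_{Streamly} + P_{Vidio} = 0 ⇒ P_{Streamly} = 54.5 + 0.25P_{Vidio}.
Similarly P_{Vidio} = 56.5 + 0.25P_{Streamly}.
Plugging P_{Vidio} into Streamly's best response: P_{Streamly} = 54.5 + 0.25(56.5 + 0.25P_{Streamly}) ⇒ 0.9375P_{Streamly} = 68.625, so P_{Streamly} = 73.2.
Then P_{Vidio} = 56.5 + 0.25·73.2 = 74.8.
q_{Streamly} = 146 − 2·73.2 + 74.8 = 74.4.

74.4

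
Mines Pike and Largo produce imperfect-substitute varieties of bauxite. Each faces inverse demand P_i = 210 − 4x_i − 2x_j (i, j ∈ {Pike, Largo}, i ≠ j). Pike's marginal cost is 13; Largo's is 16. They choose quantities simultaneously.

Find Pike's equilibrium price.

92.2

Mine Pike's profit: π = x_{Pike}(210 − 4x_{Pike} − 2x_{Largo}) − 13x_{Pike}.
∂π/∂x_{Pike} = 197 − 8x_{Pike} − 2x_{Largo} = 0 ⇒ x_{Pike} = 24.625 − 0.25x_{Largo}.
Similarly x_{Largo} = 24.25 − 0.25x_{Pike}.
Solving the two reaction functions simultaneously: (1 − (−0.25)(−0.25))x_{Pike} = 24.625 − 0.25·24.25, so 0.9375x_{Pike} = 18.5625 and x_{Pike} = 19.8.
Then x_{Largo} = 24.25 − 0.25·19.8 = 19.3.
P_{Pike} = 210 − 4·19.8 − 2·19.3 = 92.2.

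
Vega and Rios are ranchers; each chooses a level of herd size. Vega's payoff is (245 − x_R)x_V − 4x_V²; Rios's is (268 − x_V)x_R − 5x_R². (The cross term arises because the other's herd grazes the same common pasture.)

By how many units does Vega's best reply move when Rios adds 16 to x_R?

Expanding Vega's payoff: 245x_V − x_Rx_V − 4x_V².
∂π/∂x_V = 245 − x_R − 8x_V = 0, so x_V = 30.625 − 0.125x_R.
The reaction-function slope is −0.125, so a 16-unit rise in x_R moves x_V by −0.125 × 16 = −2. Vega's best response falls — the actions are strategic substitutes.

-2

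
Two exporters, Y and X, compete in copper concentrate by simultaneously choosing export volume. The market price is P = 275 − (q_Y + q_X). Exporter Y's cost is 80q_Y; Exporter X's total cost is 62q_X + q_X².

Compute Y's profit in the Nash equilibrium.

6561

Exporter Y's profit: π = q_Y(275 − (q_Y + q_X)) − 80q_Y.
∂π/∂q_Y = 195 − 2q_Y − q_X = 0, so q_Y = 97.5 − 0.5q_X.
For X: ∂π/∂q_X = 213 − 4q_X − q_Y = 0 ⇒ q_X = 53.25 − 0.25q_Y.
Plugging q_X into Y's best response: q_Y = 97.5 − 0.5(53.25 − 0.25q_Y) ⇒ 0.875q_Y = 70.875, so q_Y = 81.
Then q_X = 53.25 − 0.25·81 = 33.
Price P = 275 − 114 = 161.
Y's profit: (161 − 80)·81 = 6561.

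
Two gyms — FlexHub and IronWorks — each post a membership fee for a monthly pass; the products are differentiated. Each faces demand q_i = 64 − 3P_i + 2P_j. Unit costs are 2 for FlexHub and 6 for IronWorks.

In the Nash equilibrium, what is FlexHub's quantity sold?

48.75

FlexHub's profit: π = (P_{FlexHub} − 2)(64 − 3P_{FlexHub} + 2P_{IronWorks}).
∂π/∂P_{FlexHub} = 70 − 6P_{FlexHub} + 2P_{IronWorks} = 0 ⇒ P_{FlexHub} = 35/3 + (1/3)P_{IronWorks}.
Similarly P_{IronWorks} = 41/3 + (1/3)P_{FlexHub}.
Solving the two reaction functions simultaneously: (1 − (1/3)(1/3))P_{FlexHub} = 35/3 + (1/3)·(41/3), so (8/9)P_{FlexHub} = 146/9 and P_{FlexHub} = 18.25.
Then P_{IronWorks} = 41/3 + (1/3)·18.25 = 19.75.
q_{FlexHub} = 64 − 3·18.25 + 2·19.75 = 48.75.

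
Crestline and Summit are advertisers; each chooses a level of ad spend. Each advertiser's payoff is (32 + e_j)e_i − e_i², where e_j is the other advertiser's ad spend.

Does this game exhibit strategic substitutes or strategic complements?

Crestline's payoff is (32 + e_S)e_C − e_C².
∂π/∂e_C = 32 + e_S − 2e_C = 0, so e_C = 16 + 0.5e_S.
The best-response slope de_C/de_S = 0.5 > 0: the reaction function is upward-sloping, so the choices are strategic complements.

strategic complements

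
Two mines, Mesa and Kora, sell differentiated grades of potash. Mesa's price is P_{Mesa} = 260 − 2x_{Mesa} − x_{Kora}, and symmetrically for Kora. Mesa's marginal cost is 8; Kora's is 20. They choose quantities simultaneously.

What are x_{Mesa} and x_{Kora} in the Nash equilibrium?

51.2, 47.2

Mine Mesa's profit: π = x_{Mesa}(260 − 2x_{Mesa} − x_{Kora}) − 8x_{Mesa}.
∂π/∂x_{Mesa} = 252 − 4x_{Mesa} − x_{Kora} = 0 ⇒ x_{Mesa} = 63 − 0.25x_{Kora}.
Similarly x_{Kora} = 60 − 0.25x_{Mesa}.
Plugging x_{Kora} into Mesa's best response: x_{Mesa} = 63 − 0.25(60 − 0.25x_{Mesa}) ⇒ 0.9375x_{Mesa} = 48, so x_{Mesa} = 51.2.
Then x_{Kora} = 60 − 0.25·51.2 = 47.2.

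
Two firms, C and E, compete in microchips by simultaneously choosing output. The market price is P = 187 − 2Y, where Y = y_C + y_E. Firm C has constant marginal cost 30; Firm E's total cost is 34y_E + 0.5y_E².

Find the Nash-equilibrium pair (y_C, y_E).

Firm C's profit: π = y_C(187 − 2(y_C + y_E)) − 30y_C.
∂π/∂y_C = 157 − 4y_C − 2y_E = 0, so y_C = 39.25 − 0.5y_E.
For E: ∂π/∂y_E = 153 − 5y_E − 2y_C = 0 ⇒ y_E = 30.6 − 0.4y_C.
Plugging y_E into C's best response: y_C = 39.25 − 0.5(30.6 − 0.4y_C) ⇒ 0.8y_C = 23.95, so y_C = 29.9375.
Then y_E = 30.6 − 0.4·29.9375 = 18.625.

29.9375, 18.625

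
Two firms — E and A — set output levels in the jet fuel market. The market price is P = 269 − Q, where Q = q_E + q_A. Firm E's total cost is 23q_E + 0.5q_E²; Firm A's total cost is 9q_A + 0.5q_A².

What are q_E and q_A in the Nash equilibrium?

59.75, 66.75

Firm E's profit: π = q_E(269 − (q_E + q_A)) − 23q_E − 0.5q_E².
∂π/∂q_E = 246 − 3q_E − q_A = 0, so q_E = 82 − (1/3)q_A.
By the same steps for A: q_A = 260/3 − (1/3)q_E.
Substituting the second reaction function into the first: q_E = 82 − (1/3)(260/3 − (1/3)q_E), which gives (8/9)q_E = 478/9 ⇒ q_E = 59.75.
Then q_A = 260/3 − (1/3)·59.75 = 66.75.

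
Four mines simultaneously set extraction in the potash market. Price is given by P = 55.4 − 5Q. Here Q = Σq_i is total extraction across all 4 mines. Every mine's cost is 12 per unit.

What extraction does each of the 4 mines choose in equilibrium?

A representative mine's profit is π_i = q_i(55.4 − 5Q) − 12q_i, with Q = q_i + Σ_{j≠i} q_j.
First-order condition: 43.4 − 10q_i − 5Σ_{j≠i} q_j = 0.
In a symmetric equilibrium every mine chooses the same q, so Σ_{j≠i} q_j = 3q. The condition becomes 43.4 − 25q = 0, giving q = 43.4/25 = 1.736.

1.736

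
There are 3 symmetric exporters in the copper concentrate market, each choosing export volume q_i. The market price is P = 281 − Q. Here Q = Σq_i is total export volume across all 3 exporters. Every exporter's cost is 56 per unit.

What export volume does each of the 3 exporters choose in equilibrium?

A representative exporter's profit is π_i = q_i(281 − Q) − 56q_i, with Q = q_i + Σ_{j≠i} q_j.
First-order condition: 225 − 2q_i − Σ_{j≠i} q_j = 0.
With identical exporters, set every q_j = q: then 225 − 2q − 2q = 0, i.e. q = 225/4 = 56.25.

56.25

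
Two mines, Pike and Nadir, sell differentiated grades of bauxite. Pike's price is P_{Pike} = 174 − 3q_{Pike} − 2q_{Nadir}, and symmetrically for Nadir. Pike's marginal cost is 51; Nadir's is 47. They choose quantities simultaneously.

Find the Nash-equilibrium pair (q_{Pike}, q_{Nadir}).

Mine Pike's profit: π = q_{Pike}(174 − 3q_{Pike} − 2q_{Nadir}) − 51q_{Pike}.
∂π/∂q_{Pike} = 123 − 6q_{Pike} − 2q_{Nadir} = 0 ⇒ q_{Pike} = 20.5 − (1/3)q_{Nadir}.
Similarly q_{Nadir} = 127/6 − (1/3)q_{Pike}.
Substituting the second reaction function into the first: q_{Pike} = 20.5 − (1/3)(127/6 − (1/3)q_{Pike}), which gives (8/9)q_{Pike} = 121/9 ⇒ q_{Pike} = 15.125.
Then q_{Nadir} = 127/6 − (1/3)·15.125 = 16.125.

15.125, 16.125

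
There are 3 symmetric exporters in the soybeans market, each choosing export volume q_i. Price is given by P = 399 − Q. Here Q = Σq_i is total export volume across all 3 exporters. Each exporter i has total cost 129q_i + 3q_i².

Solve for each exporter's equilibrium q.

A representative exporter's profit is π_i = q_i(399 − Q) − 129q_i − 3q_i², with Q = q_i + Σ_{j≠i} q_j.
First-order condition: 270 − 8q_i − Σ_{j≠i} q_j = 0.
In a symmetric equilibrium every exporter chooses the same q, so Σ_{j≠i} q_j = 2q. The condition becomes 270 − 10q = 0, giving q = 270/10 = 27.

27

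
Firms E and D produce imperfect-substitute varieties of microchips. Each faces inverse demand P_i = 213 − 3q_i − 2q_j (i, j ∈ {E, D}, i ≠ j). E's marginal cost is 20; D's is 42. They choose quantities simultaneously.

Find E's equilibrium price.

96.5

Firm E's profit: π = q_E(213 − 3q_E − 2q_D) − 20q_E.
∂π/∂q_E = 193 − 6q_E − 2q_D = 0 ⇒ q_E = 193/6 − (1/3)q_D.
Similarly q_D = 28.5 − (1/3)q_E.
Solving the two reaction functions simultaneously: (1 − (−1/3)(−1/3))q_E = 193/6 − (1/3)·28.5, so (8/9)q_E = 68/3 and q_E = 25.5.
Then q_D = 28.5 − (1/3)·25.5 = 20.
P_E = 213 − 3·25.5 − 2·20 = 96.5.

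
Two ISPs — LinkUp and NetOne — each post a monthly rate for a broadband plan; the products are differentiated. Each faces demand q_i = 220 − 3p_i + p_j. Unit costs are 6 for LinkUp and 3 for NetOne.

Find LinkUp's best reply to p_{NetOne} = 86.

54

LinkUp's profit: π = (p_{LinkUp} − 6)(220 − 3p_{LinkUp} + p_{NetOne}).
∂π/∂p_{LinkUp} = 238 − 6p_{LinkUp} + p_{NetOne} = 0 ⇒ p_{LinkUp} = 119/3 + (1/6)p_{NetOne}.
At p_{NetOne} = 86: p_{LinkUp} = 119/3 + (1/6)·86 = 54.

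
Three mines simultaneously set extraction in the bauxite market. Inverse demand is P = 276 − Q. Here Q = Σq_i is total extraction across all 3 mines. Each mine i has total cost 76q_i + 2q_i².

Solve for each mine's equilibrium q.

A representative mine's profit is π_i = q_i(276 − Q) − 76q_i − 2q_i², with Q = q_i + Σ_{j≠i} q_j.
First-order condition: 200 − 6q_i − Σ_{j≠i} q_j = 0.
With identical mines, set every q_j = q: then 200 − 6q − 2q = 0, i.e. q = 200/8 = 25.

25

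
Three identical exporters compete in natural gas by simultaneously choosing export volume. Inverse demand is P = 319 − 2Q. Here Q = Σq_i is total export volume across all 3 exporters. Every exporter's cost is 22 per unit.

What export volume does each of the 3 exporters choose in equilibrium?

A representative exporter's profit is π_i = q_i(319 − 2Q) − 22q_i, with Q = q_i + Σ_{j≠i} q_j.
First-order condition: 297 − 4q_i − 2Σ_{j≠i} q_j = 0.
In a symmetric equilibrium every exporter chooses the same q, so Σ_{j≠i} q_j = 2q. The condition becomes 297 − 8q = 0, giving q = 297/8 = 37.125.

37.125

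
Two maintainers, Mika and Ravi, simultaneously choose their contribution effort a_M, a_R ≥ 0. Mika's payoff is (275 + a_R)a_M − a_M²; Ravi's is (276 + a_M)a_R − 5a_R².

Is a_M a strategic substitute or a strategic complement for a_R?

Expanding Mika's payoff: 275a_M + a_Ra_M − a_M².
∂π/∂a_M = 275 + a_R − 2a_M = 0, so a_M = 137.5 + 0.5a_R.
The best-response slope da_M/da_R = 0.5 > 0: the reaction function is upward-sloping, so the choices are strategic complements.

strategic complements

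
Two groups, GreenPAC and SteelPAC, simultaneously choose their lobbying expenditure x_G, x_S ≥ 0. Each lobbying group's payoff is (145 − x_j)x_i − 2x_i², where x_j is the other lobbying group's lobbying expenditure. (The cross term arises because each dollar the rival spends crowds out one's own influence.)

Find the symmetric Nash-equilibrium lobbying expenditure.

29

GreenPAC's payoff is (145 − x_S)x_G − 2x_G².
∂π/∂x_G = 145 − x_S − 4x_G = 0, so x_G = 36.25 − 0.25x_S.
The game is symmetric, so in equilibrium x_S = x_G: the reaction function gives 1.25x_G = 36.25, hence x_G = 29.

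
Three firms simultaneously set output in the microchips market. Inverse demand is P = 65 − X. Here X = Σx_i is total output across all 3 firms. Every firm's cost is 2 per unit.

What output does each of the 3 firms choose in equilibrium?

A representative firm's profit is π_i = x_i(65 − X) − 2x_i, with X = x_i + Σ_{j≠i} x_j.
First-order condition: 63 − 2x_i − Σ_{j≠i} x_j = 0.
Imposing symmetry (x_j = x for all j) turns Σ_{j≠i} x_j into 2x, so 63 = 4x and x = 15.75.

15.75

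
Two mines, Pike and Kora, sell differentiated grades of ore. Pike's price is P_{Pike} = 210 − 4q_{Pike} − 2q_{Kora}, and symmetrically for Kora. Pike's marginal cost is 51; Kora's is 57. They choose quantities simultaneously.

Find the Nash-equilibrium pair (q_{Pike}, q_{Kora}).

Mine Pike's profit: π = q_{Pike}(210 − 4q_{Pike} − 2q_{Kora}) − 51q_{Pike}.
∂π/∂q_{Pike} = 159 − 8q_{Pike} − 2q_{Kora} = 0 ⇒ q_{Pike} = 19.875 − 0.25q_{Kora}.
Similarly q_{Kora} = 19.125 − 0.25q_{Pike}.
Plugging q_{Kora} into Pike's best response: q_{Pike} = 19.875 − 0.25(19.125 − 0.25q_{Pike}) ⇒ 0.9375q_{Pike} = 483/32, so q_{Pike} = 16.1.
Then q_{Kora} = 19.125 − 0.25·16.1 = 15.1.

16.1, 15.1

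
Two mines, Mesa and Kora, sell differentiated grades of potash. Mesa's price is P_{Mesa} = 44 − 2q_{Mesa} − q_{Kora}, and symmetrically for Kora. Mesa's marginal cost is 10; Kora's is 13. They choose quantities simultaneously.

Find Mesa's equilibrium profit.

Mine Mesa's profit: π = q_{Mesa}(44 − 2q_{Mesa} − q_{Kora}) − 10q_{Mesa}.
∂π/∂q_{Mesa} = 34 − 4q_{Mesa} − q_{Kora} = 0 ⇒ q_{Mesa} = 8.5 − 0.25q_{Kora}.
Similarly q_{Kora} = 7.75 − 0.25q_{Mesa}.
Plugging q_{Kora} into Mesa's best response: q_{Mesa} = 8.5 − 0.25(7.75 − 0.25q_{Mesa}) ⇒ 0.9375q_{Mesa} = 6.5625, so q_{Mesa} = 7.
Then q_{Kora} = 7.75 − 0.25·7 = 6.
P_{Mesa} = 44 − 2·7 − 6 = 24.
Profit = (24 − 10)·7 = 98.

98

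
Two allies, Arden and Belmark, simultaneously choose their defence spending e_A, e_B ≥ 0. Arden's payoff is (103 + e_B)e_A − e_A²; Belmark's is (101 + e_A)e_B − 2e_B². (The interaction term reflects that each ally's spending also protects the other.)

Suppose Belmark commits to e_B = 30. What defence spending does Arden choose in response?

66.5

Expanding Arden's payoff: 103e_A + e_Be_A − e_A².
∂π/∂e_A = 103 + e_B − 2e_A = 0, so e_A = 51.5 + 0.5e_B.
At e_B = 30: e_A = 51.5 + 0.5·30 = 66.5.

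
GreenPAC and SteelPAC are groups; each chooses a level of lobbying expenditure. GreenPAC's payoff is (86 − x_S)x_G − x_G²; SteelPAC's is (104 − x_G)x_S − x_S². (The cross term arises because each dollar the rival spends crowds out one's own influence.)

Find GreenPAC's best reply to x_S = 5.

40.5

Expanding GreenPAC's payoff: 86x_G − x_Sx_G − x_G².
∂π/∂x_G = 86 − x_S − 2x_G = 0, so x_G = 43 − 0.5x_S.
At x_S = 5: x_G = 43 − 0.5·5 = 40.5.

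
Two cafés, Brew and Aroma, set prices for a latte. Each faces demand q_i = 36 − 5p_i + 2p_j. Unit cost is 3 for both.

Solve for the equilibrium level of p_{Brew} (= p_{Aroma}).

6.375

Brew's profit: π = (p_{Brew} − 3)(36 − 5p_{Brew} + 2p_{Aroma}).
∂π/∂p_{Brew} = 51 − 10p_{Brew} + 2p_{Aroma} = 0 ⇒ p_{Brew} = 5.1 + 0.2p_{Aroma}.
The game is symmetric, so in equilibrium p_{Aroma} = p_{Brew}: the reaction function gives 0.8p_{Brew} = 5.1, hence p_{Brew} = 6.375.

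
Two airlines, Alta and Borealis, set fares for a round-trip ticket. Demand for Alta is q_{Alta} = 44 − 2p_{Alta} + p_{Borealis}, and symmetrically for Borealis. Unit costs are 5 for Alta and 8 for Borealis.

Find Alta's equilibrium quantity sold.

Alta's profit: π = (p_{Alta} − 5)(44 − 2p_{Alta} + p_{Borealis}).
∂π/∂p_{Alta} = 54 − 4p_{Alta} + p_{Borealis} = 0 ⇒ p_{Alta} = 13.5 + 0.25p_{Borealis}.
Similarly p_{Borealis} = 15 + 0.25p_{Alta}.
Solving the two reaction functions simultaneously: (1 − (0.25)(0.25))p_{Alta} = 13.5 + 0.25·15, so 0.9375p_{Alta} = 17.25 and p_{Alta} = 18.4.
Then p_{Borealis} = 15 + 0.25·18.4 = 19.6.
q_{Alta} = 44 − 2·18.4 + 19.6 = 26.8.

26.8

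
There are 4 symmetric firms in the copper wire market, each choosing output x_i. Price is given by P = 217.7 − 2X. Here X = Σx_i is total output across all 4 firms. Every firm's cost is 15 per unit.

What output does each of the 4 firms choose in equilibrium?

A representative firm's profit is π_i = x_i(217.7 − 2X) − 15x_i, with X = x_i + Σ_{j≠i} x_j.
First-order condition: 202.7 − 4x_i − 2Σ_{j≠i} x_j = 0.
Imposing symmetry (x_j = x for all j) turns Σ_{j≠i} x_j into 3x, so 202.7 = 10x and x = 20.27.

20.27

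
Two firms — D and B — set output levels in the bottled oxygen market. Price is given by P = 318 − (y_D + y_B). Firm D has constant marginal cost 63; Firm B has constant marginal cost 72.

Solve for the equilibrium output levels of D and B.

Firm D's profit: π = y_D(318 − (y_D + y_B)) − 63y_D.
∂π/∂y_D = 255 − 2y_D − y_B = 0, so y_D = 127.5 − 0.5y_B.
By the same steps for B: y_B = 123 − 0.5y_D.
Plugging y_B into D's best response: y_D = 127.5 − 0.5(123 − 0.5y_D) ⇒ 0.75y_D = 66, so y_D = 88.
Then y_B = 123 − 0.5·88 = 79.

88, 79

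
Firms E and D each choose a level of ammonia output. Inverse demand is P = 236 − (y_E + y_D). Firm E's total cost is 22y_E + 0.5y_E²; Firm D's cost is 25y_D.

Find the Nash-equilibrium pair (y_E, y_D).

Firm E's profit: π = y_E(236 − (y_E + y_D)) − 22y_E − 0.5y_E².
∂π/∂y_E = 214 − 3y_E − y_D = 0, so y_E = 214/3 − (1/3)y_D.
For D: ∂π/∂y_D = 211 − 2y_D − y_E = 0 ⇒ y_D = 105.5 − 0.5y_E.
Plugging y_D into E's best response: y_E = 214/3 − (1/3)(105.5 − 0.5y_E) ⇒ (5/6)y_E = 217/6, so y_E = 43.4.
Then y_D = 105.5 − 0.5·43.4 = 83.8.

43.4, 83.8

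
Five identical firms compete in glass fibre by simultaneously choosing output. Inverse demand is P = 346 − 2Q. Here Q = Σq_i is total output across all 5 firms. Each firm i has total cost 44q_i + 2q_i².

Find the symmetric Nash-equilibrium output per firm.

18.875

A representative firm's profit is π_i = q_i(346 − 2Q) − 44q_i − 2q_i², with Q = q_i + Σ_{j≠i} q_j.
First-order condition: 302 − 8q_i − 2Σ_{j≠i} q_j = 0.
In a symmetric equilibrium every firm chooses the same q, so Σ_{j≠i} q_j = 4q. The condition becomes 302 − 16q = 0, giving q = 302/16 = 18.875.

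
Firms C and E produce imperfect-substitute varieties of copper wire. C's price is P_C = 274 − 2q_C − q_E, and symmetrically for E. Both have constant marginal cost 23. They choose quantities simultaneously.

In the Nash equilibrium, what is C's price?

123.4

Firm C's profit: π = q_C(274 − 2q_C − q_E) − 23q_C.
∂π/∂q_C = 251 − 4q_C − q_E = 0 ⇒ q_C = 62.75 − 0.25q_E.
The game is symmetric, so in equilibrium q_E = q_C: the reaction function gives 1.25q_C = 62.75, hence q_C = 50.2.
P_C = 274 − 2·50.2 − 50.2 = 123.4.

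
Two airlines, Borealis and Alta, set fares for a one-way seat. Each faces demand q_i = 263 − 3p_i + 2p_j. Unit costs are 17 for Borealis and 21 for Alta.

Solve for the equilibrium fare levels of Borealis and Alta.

Borealis's profit: π = (p_{Borealis} − 17)(263 − 3p_{Borealis} + 2p_{Alta}).
∂π/∂p_{Borealis} = 314 − 6p_{Borealis} + 2p_{Alta} = 0 ⇒ p_{Borealis} = 157/3 + (1/3)p_{Alta}.
Similarly p_{Alta} = 163/3 + (1/3)p_{Borealis}.
Solving the two reaction functions simultaneously: (1 − (1/3)(1/3))p_{Borealis} = 157/3 + (1/3)·(163/3), so (8/9)p_{Borealis} = 634/9 and p_{Borealis} = 79.25.
Then p_{Alta} = 163/3 + (1/3)·79.25 = 80.75.

79.25, 80.75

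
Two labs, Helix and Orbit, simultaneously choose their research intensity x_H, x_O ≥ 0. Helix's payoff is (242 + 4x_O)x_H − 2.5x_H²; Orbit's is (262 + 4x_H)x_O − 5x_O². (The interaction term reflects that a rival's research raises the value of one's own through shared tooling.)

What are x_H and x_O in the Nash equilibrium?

Expanding Helix's payoff: 242x_H + 4x_Ox_H − 2.5x_H².
∂π/∂x_H = 242 + 4x_O − 5x_H = 0, so x_H = 48.4 + 0.8x_O.
Likewise for Orbit: x_O = 26.2 + 0.4x_H.
Substituting the second reaction function into the first: x_H = 48.4 + 0.8(26.2 + 0.4x_H), which gives 0.68x_H = 69.36 ⇒ x_H = 102.
Then x_O = 26.2 + 0.4·102 = 67.

102, 67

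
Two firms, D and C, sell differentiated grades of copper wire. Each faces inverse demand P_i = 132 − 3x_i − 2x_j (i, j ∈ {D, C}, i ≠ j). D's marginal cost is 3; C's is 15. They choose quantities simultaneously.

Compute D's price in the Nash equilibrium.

53.625

Firm D's profit: π = x_D(132 − 3x_D − 2x_C) − 3x_D.
∂π/∂x_D = 129 − 6x_D − 2x_C = 0 ⇒ x_D = 21.5 − (1/3)x_C.
Similarly x_C = 19.5 − (1/3)x_D.
Plugging x_C into D's best response: x_D = 21.5 − (1/3)(19.5 − (1/3)x_D) ⇒ (8/9)x_D = 15, so x_D = 16.875.
Then x_C = 19.5 − (1/3)·16.875 = 13.875.
P_D = 132 − 3·16.875 − 2·13.875 = 53.625.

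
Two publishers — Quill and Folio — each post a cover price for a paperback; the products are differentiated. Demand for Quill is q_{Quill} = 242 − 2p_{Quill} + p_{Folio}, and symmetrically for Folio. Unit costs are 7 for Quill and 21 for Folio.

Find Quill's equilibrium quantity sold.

160.4

Quill's profit: π = (p_{Quill} − 7)(242 − 2p_{Quill} + p_{Folio}).
∂π/∂p_{Quill} = 256 − 4p_{Quill} + p_{Folio} = 0 ⇒ p_{Quill} = 64 + 0.25p_{Folio}.
Similarly p_{Folio} = 71 + 0.25p_{Quill}.
Substituting the second reaction function into the first: p_{Quill} = 64 + 0.25(71 + 0.25p_{Quill}), which gives 0.9375p_{Quill} = 81.75 ⇒ p_{Quill} = 87.2.
Then p_{Folio} = 71 + 0.25·87.2 = 92.8.
q_{Quill} = 242 − 2·87.2 + 92.8 = 160.4.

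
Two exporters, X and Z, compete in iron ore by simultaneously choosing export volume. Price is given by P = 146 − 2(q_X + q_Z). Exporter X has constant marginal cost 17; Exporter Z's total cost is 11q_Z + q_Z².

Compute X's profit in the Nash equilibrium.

Exporter X's profit: π = q_X(146 − 2(q_X + q_Z)) − 17q_X.
∂π/∂q_X = 129 − 4q_X − 2q_Z = 0, so q_X = 32.25 − 0.5q_Z.
For Z: ∂π/∂q_Z = 135 − 6q_Z − 2q_X = 0 ⇒ q_Z = 22.5 − (1/3)q_X.
Substituting the second reaction function into the first: q_X = 32.25 − 0.5(22.5 − (1/3)q_X), which gives (5/6)q_X = 21 ⇒ q_X = 25.2.
Then q_Z = 22.5 − (1/3)·25.2 = 14.1.
Price P = 146 − 2·39.3 = 67.4.
X's profit: (67.4 − 17)·25.2 = 1270.08.

1270.08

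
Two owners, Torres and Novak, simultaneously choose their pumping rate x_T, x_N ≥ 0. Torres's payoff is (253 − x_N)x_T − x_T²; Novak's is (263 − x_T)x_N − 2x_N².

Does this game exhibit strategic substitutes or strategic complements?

strategic substitutes

Expanding Torres's payoff: 253x_T − x_Nx_T − x_T².
∂π/∂x_T = 253 − x_N − 2x_T = 0, so x_T = 126.5 − 0.5x_N.
The best-response slope dx_T/dx_N = −0.5 < 0: the reaction function is downward-sloping, so the choices are strategic substitutes.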